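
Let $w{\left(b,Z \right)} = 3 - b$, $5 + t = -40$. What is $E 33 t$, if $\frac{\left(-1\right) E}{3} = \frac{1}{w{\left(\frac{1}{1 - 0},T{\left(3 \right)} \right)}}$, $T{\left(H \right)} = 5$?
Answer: $\frac{4455}{2} \approx 2227.5$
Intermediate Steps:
$t = -45$ ($t = -5 - 40 = -45$)
$E = - \frac{3}{2}$ ($E = - \frac{3}{3 - \frac{1}{1 - 0}} = - \frac{3}{3 - \frac{1}{1 + 0}} = - \frac{3}{3 - 1^{-1}} = - \frac{3}{3 - 1} = - \frac{3}{2} \approx -1.5$)
$E 33 t = \left(- \frac{3}{2}\right) 33 \left(-45\right) = \left(- \frac{99}{2}\right) \left(-45\right) = \frac{4455}{2}$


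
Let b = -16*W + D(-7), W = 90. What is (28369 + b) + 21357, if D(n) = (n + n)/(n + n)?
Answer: 48287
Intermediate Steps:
D(n) = 1 (D(n) = (2*n)/((2*n)) = (2*n)*(1/(2*n)) = 1)
b = -1439 (b = -16*90 + 1 = -1440 + 1 = -1439)
(28369 + b) + 21357 = (28369 - 1439) + 21357 = 26930 + 21357 = 48287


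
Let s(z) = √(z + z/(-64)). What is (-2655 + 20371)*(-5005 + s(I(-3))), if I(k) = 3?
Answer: -88668580 + 13287*√21/2 ≈ -8.8638e+7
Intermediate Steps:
s(z) = 3*√7*√z/8 (s(z) = √(z + z*(-1/64)) = √(z - z/64) = √(63*z/64) = 3*√7*√z/8)
(-2655 + 20371)*(-5005 + s(I(-3))) = (-2655 + 20371)*(-5005 + 3*√7*√3/8) = 17716*(-5005 + 3*√21/8) = -88668580 + 13287*√21/2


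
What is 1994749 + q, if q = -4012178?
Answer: -2017429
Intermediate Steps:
1994749 + q = 1994749 - 4012178 = -2017429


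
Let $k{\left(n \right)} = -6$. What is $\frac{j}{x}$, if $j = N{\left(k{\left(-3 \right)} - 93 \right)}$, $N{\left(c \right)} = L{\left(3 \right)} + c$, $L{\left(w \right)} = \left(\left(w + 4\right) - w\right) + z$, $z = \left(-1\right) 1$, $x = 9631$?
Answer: $- \frac{96}{9631} \approx -0.0099678$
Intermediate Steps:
$z = -1$
$L{\left(w \right)} = 3$ ($L{\left(w \right)} = \left(\left(w + 4\right) - w\right) - 1 = \left(\left(4 + w\right) - w\right) - 1 = 4 - 1 = 3$)
$N{\left(c \right)} = 3 + c$
$j = -96$ ($j = 3 - 99 = -96$)
$\frac{j}{x} = - \frac{96}{9631}$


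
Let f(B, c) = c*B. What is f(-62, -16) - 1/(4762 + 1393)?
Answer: 6105759/6155 ≈ 992.00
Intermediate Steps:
f(B, c) = B*c
f(-62, -16) - 1/(4762 + 1393) = -62*(-16) - 1/(4762 + 1393) = 992 - 1/6155 = 6105759/6155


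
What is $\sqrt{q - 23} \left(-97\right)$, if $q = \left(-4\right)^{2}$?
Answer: $- 97 i \sqrt{7} \approx - 256.64 i$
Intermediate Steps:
$q = 16$
$\sqrt{q - 23} \left(-97\right) = \sqrt{16 - 23} \left(-97\right) = \sqrt{-7} \left(-97\right) = i \sqrt{7} \left(-97\right) = - 97 i \sqrt{7}$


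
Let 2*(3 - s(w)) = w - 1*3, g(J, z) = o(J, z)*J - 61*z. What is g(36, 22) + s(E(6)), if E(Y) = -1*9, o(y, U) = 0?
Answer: -1333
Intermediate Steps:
g(J, z) = -61*z (g(J, z) = 0*J - 61*z = 0 - 61*z = -61*z)
E(Y) = -9
s(w) = 9/2 - w/2 (s(w) = 3 - (w - 1*3)/2 = 3 - (w - 3)/2 = 3 - (-3 + w)/2 = 3 + (3/2 - w/2) = 9/2 - w/2)
g(36, 22) + s(E(6)) = -61*22 + (9/2 - ½*(-9)) = -1342 + (9/2 + 9/2) = -1342 + 9 = -1333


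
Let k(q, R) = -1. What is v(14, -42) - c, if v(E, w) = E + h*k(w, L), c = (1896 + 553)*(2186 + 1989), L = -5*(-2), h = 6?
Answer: -10224567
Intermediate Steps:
L = 10
c = 10224575 (c = 2449*4175 = 10224575)
v(E, w) = -6 + E (v(E, w) = E + 6*(-1) = E - 6 = -6 + E)
v(14, -42) - c = (-6 + 14) - 1*10224575 = 8 - 10224575 = -10224567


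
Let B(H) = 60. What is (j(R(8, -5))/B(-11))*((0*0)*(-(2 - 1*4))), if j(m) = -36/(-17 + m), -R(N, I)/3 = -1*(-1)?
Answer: 0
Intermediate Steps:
R(N, I) = -3 (R(N, I) = -(-3)*(-1) = -3*1 = -3)
(j(R(8, -5))/B(-11))*((0*0)*(-(2 - 1*4))) = (-36/(-17 - 3)/60)*((0*0)*(-(2 - 1*4))) = (-36/(-20)*(1/60))*(0*(-(2 - 4))) = (-36*(-1/20)*(1/60))*(0*(-1*(-2))) = ((9/5)*(1/60))*(0*2) = (3/100)*0 = 0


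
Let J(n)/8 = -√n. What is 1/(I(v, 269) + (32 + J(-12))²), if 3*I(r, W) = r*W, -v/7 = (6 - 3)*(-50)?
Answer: I/(2*(512*√3 + 47203*I)) ≈ 1.0589e-5 + 1.9893e-7*I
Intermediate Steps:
v = 1050 (v = -7*(6 - 3)*(-50) = -21*(-50) = -7*(-150) = 1050)
I(r, W) = W*r/3 (I(r, W) = (r*W)/3 = (W*r)/3 = W*r/3)
J(n) = -8*√n (J(n) = 8*(-√n) = -8*√n)
1/(I(v, 269) + (32 + J(-12))²) = 1/((⅓)*269*1050 + (32 - 16*I*√3)²) = 1/(94150 + (32 - 16*I*√3)²)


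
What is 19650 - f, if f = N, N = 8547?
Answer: 11103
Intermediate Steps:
f = 8547
19650 - f = 19650 - 1*8547 = 19650 - 8547 = 11103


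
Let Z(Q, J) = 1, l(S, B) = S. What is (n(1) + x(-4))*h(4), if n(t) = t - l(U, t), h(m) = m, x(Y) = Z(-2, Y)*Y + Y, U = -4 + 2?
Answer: -20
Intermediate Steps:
U = -2
x(Y) = 2*Y (x(Y) = 1*Y + Y = Y + Y = 2*Y)
n(t) = 2 + t (n(t) = t - 1*(-2) = t + 2 = 2 + t)
(n(1) + x(-4))*h(4) = ((2 + 1) + 2*(-4))*4 = (3 - 8)*4 = -5*4 = -20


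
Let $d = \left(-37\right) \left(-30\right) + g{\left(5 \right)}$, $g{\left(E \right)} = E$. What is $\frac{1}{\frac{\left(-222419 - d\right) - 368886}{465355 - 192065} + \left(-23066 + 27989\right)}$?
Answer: $\frac{27329}{134481425} \approx 0.00020322$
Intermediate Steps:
$d = 1115$ ($d = \left(-37\right) \left(-30\right) + 5 = 1110 + 5 = 1115$)
$\frac{1}{\frac{\left(-222419 - d\right) - 368886}{465355 - 192065} + \left(-23066 + 27989\right)} = \frac{1}{\frac{\left(-222419 - 1115\right) - 368886}{465355 - 192065} + \left(-23066 + 27989\right)} = \frac{1}{\frac{\left(-222419 - 1115\right) - 368886}{273290} + 4923} = \frac{1}{\left(-223534 - 368886\right) \frac{1}{273290} + 4923} = \frac{1}{\left(-592420\right) \frac{1}{273290} + 4923} = \frac{1}{- \frac{59242}{27329} + 4923} = \frac{1}{\frac{134481425}{27329}} = \frac{27329}{134481425}$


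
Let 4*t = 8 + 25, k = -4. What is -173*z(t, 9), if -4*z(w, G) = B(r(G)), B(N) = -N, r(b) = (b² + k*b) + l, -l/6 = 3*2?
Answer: -1557/4 ≈ -389.25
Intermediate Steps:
l = -36 (l = -18*2 = -6*6 = -36)
r(b) = -36 + b² - 4*b (r(b) = (b² - 4*b) - 36 = -36 + b² - 4*b)
t = 33/4 (t = (8 + 25)/4 = (¼)*33 = 33/4 ≈ 8.2500)
z(w, G) = -9 - G + G²/4 (z(w, G) = -(-1)*(-36 + G² - 4*G)/4 = -(36 - G² + 4*G)/4 = -9 - G + G²/4)
-173*z(t, 9) = -173*(-9 - 1*9 + (¼)*9²) = -173*(-9 - 9 + (¼)*81) = -173*(-9 - 9 + 81/4) = -173*9/4 = -1557/4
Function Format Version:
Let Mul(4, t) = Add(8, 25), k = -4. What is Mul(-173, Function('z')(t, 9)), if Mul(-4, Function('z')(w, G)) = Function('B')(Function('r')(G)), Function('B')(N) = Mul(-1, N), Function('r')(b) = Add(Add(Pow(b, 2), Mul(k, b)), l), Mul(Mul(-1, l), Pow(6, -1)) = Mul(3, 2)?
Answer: Rational(-1557, 4) ≈ -389.25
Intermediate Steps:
l = -36 (l = Mul(-6, Mul(3, 2)) = Mul(-6, 6) = -36)
Function('r')(b) = Add(-36, Pow(b, 2), Mul(-4, b)) (Function('r')(b) = Add(Add(Pow(b, 2), Mul(-4, b)), -36) = Add(-36, Pow(b, 2), Mul(-4, b)))
t = Rational(33, 4) (t = Mul(Rational(1, 4), Add(8, 25)) = Mul(Rational(1, 4), 33) = Rational(33, 4) ≈ 8.2500)
Function('z')(w, G) = Add(-9, Mul(-1, G), Mul(Rational(1, 4), Pow(G, 2))) (Function('z')(w, G) = Mul(Rational(-1, 4), Mul(-1, Add(-36, Pow(G, 2), Mul(-4, G)))) = Mul(Rational(-1, 4), Add(36, Mul(-1, Pow(G, 2)), Mul(4, G))) = Add(-9, Mul(-1, G), Mul(Rational(1, 4), Pow(G, 2))))
Mul(-173, Function('z')(t, 9)) = Mul(-173, Add(-9, Mul(-1, 9), Mul(Rational(1, 4), Pow(9, 2)))) = Mul(-173, Add(-9, -9, Mul(Rational(1, 4), 81))) = Mul(-173, Add(-9, -9, Rational(81, 4))) = Mul(-173, Rational(9, 4)) = Rational(-1557, 4)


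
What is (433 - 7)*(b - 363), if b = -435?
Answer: -339948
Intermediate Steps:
(433 - 7)*(b - 363) = (433 - 7)*(-435 - 363) = 426*(-798) = -339948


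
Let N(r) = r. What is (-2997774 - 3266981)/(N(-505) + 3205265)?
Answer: -1252951/640952 ≈ -1.9548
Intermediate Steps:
(-2997774 - 3266981)/(N(-505) + 3205265) = (-2997774 - 3266981)/(-505 + 3205265) = -6264755/3204760 = -6264755*1/3204760 = -1252951/640952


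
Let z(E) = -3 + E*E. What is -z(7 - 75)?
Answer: -4621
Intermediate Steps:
z(E) = -3 + E²
-z(7 - 75) = -(-3 + (7 - 75)²) = -(-3 + (-68)²) = -(-3 + 4624) = -1*4621 = -4621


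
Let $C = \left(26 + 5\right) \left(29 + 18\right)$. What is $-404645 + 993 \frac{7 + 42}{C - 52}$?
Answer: $- \frac{568477568}{1405} \approx -4.0461 \cdot 10^{5}$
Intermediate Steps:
$C = 1457$ ($C = 31 \cdot 47 = 1457$)
$-404645 + 993 \frac{7 + 42}{C - 52} = -404645 + 993 \frac{7 + 42}{1457 - 52} = -404645 + 993 \cdot \frac{49}{1405} = -404645 + \frac{48657}{1405} = - \frac{568477568}{1405}$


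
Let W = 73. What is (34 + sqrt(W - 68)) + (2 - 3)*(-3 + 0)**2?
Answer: 25 + sqrt(5) ≈ 27.236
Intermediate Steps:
(34 + sqrt(W - 68)) + (2 - 3)*(-3 + 0)**2 = (34 + sqrt(73 - 68)) + (2 - 3)*(-3 + 0)**2 = (34 + sqrt(5)) - 1*(-3)**2 = (34 + sqrt(5)) - 1*9 = (34 + sqrt(5)) - 9 = 25 + sqrt(5)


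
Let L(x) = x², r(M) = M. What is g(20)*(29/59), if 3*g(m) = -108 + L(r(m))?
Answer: 8468/177 ≈ 47.842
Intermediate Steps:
g(m) = -36 + m²/3 (g(m) = (-108 + m²)/3 = -36 + m²/3)
g(20)*(29/59) = (-36 + (⅓)*20²)*(29/59) = (-36 + (⅓)*400)*(29*(1/59)) = (-36 + 400/3)*(29/59) = (292/3)*(29/59) = 8468/177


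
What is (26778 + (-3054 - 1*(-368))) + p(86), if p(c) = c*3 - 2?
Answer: 24348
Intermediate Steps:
p(c) = -2 + 3*c (p(c) = 3*c - 2 = -2 + 3*c)
(26778 + (-3054 - 1*(-368))) + p(86) = (26778 + (-3054 - 1*(-368))) + (-2 + 3*86) = (26778 + (-3054 + 368)) + (-2 + 258) = (26778 - 2686) + 256 = 24092 + 256 = 24348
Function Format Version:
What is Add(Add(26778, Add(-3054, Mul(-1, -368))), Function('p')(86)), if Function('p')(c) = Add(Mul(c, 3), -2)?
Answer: 24348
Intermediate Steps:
Function('p')(c) = Add(-2, Mul(3, c)) (Function('p')(c) = Add(Mul(3, c), -2) = Add(-2, Mul(3, c)))
Add(Add(26778, Add(-3054, Mul(-1, -368))), Function('p')(86)) = Add(Add(26778, Add(-3054, Mul(-1, -368))), Add(-2, Mul(3, 86))) = Add(Add(26778, Add(-3054, 368)), Add(-2, 258)) = Add(Add(26778, -2686), 256) = Add(24092, 256) = 24348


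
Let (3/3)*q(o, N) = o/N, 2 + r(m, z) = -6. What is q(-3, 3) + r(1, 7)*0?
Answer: -1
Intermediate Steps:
r(m, z) = -8 (r(m, z) = -2 - 6 = -8)
q(o, N) = o/N
q(-3, 3) + r(1, 7)*0 = -3/3 - 8*0 = -3*⅓ + 0 = -1 + 0 = -1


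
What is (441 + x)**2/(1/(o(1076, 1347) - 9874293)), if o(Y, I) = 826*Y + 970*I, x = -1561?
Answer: -9632446028800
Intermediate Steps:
(441 + x)**2/(1/(o(1076, 1347) - 9874293)) = (441 - 1561)**2/(1/((826*1076 + 970*1347) - 9874293)) = (-1120)**2/(1/((888776 + 1306590) - 9874293)) = 1254400/(1/(2195366 - 9874293)) = 1254400/(1/(-7678927)) = 1254400/(-1/7678927) = 1254400*(-7678927) = -9632446028800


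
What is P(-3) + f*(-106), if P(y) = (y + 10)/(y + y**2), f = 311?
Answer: -197789/6 ≈ -32965.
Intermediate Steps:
P(y) = (10 + y)/(y + y**2)
P(-3) + f*(-106) = (10 - 3)/((-3)*(1 - 3)) + 311*(-106) = -1/3*7/(-2) - 32966 = -1/3*(-1/2)*7 - 32966 = 7/6 - 32966 = -197789/6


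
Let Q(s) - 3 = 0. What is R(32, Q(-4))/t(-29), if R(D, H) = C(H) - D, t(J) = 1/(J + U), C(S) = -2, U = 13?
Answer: 544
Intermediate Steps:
Q(s) = 3 (Q(s) = 3 + 0 = 3)
t(J) = 1/(13 + J) (t(J) = 1/(J + 13) = 1/(13 + J))
R(D, H) = -2 - D
R(32, Q(-4))/t(-29) = (-2 - 1*32)/(1/(13 - 29)) = (-2 - 32)/(1/(-16)) = -34/(-1/16) = -34*(-16) = 544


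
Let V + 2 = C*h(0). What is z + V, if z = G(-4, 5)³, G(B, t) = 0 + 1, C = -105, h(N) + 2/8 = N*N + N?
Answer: 101/4 ≈ 25.250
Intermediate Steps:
h(N) = -¼ + N + N² (h(N) = -¼ + (N*N + N) = -¼ + (N² + N) = -¼ + (N + N²) = -¼ + N + N²)
G(B, t) = 1
z = 1 (z = 1³ = 1)
V = 97/4 (V = -2 - 105*(-¼ + 0 + 0²) = -2 - 105*(-¼ + 0 + 0) = -2 - 105*(-¼) = -2 + 105/4 = 97/4 ≈ 24.250)
z + V = 1 + 97/4 = 101/4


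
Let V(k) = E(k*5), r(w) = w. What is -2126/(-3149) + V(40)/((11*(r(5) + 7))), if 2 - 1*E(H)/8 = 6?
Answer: 44966/103917 ≈ 0.43271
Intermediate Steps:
E(H) = -32 (E(H) = 16 - 8*6 = 16 - 48 = -32)
V(k) = -32
-2126/(-3149) + V(40)/((11*(r(5) + 7))) = -2126/(-3149) - 32*1/(11*(5 + 7)) = -2126*(-1/3149) - 32/(11*12) = 2126/3149 - 32/132 = 2126/3149 - 32*1/132 = 2126/3149 - 8/33 = 44966/103917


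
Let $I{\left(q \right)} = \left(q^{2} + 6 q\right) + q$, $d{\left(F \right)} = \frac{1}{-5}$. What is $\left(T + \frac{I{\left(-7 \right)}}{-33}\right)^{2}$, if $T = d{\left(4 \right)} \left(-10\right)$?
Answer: $4$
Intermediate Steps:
$d{\left(F \right)} = - \frac{1}{5}$
$I{\left(q \right)} = q^{2} + 7 q$
$T = 2$ ($T = \left(- \frac{1}{5}\right) \left(-10\right) = 2$)
$\left(T + \frac{I{\left(-7 \right)}}{-33}\right)^{2} = \left(2 + \frac{\left(-7\right) \left(7 - 7\right)}{-33}\right)^{2} = \left(2 + \left(-7\right) 0 \left(- \frac{1}{33}\right)\right)^{2} = \left(2 + 0 \left(- \frac{1}{33}\right)\right)^{2} = \left(2 + 0\right)^{2} = 2^{2} = 4$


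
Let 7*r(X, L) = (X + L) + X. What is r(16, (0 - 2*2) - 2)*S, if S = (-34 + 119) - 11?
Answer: 1924/7 ≈ 274.86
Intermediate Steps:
r(X, L) = L/7 + 2*X/7 (r(X, L) = ((X + L) + X)/7 = ((L + X) + X)/7 = (L + 2*X)/7 = L/7 + 2*X/7)
S = 74 (S = 85 - 11 = 74)
r(16, (0 - 2*2) - 2)*S = (((0 - 2*2) - 2)/7 + (2/7)*16)*74 = (((0 - 4) - 2)/7 + 32/7)*74 = ((-4 - 2)/7 + 32/7)*74 = ((⅐)*(-6) + 32/7)*74 = (-6/7 + 32/7)*74 = (26/7)*74 = 1924/7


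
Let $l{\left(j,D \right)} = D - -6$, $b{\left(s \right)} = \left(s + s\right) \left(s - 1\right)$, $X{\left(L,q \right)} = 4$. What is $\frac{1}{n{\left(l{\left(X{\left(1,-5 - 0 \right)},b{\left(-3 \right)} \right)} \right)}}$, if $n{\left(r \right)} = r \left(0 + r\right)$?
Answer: $\frac{1}{900} \approx 0.0011111$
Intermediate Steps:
$b{\left(s \right)} = 2 s \left(-1 + s\right)$
$l{\left(j,D \right)} = 6 + D$ ($l{\left(j,D \right)} = D + 6 = 6 + D$)
$n{\left(r \right)} = r^{2}$ ($n{\left(r \right)} = r r = r^{2}$)
$\frac{1}{n{\left(l{\left(X{\left(1,-5 - 0 \right)},b{\left(-3 \right)} \right)} \right)}} = \frac{1}{\left(6 + 2 \left(-3\right) \left(-1 - 3\right)\right)^{2}} = \frac{1}{\left(6 + 2 \left(-3\right) \left(-4\right)\right)^{2}} = \frac{1}{\left(6 + 24\right)^{2}} = \frac{1}{30^{2}} = \frac{1}{900}$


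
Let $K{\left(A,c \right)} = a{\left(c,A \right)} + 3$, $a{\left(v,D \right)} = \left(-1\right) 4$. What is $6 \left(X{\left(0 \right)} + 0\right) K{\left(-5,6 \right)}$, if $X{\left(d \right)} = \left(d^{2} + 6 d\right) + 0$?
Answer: $0$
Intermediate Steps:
$a{\left(v,D \right)} = -4$
$X{\left(d \right)} = d^{2} + 6 d$
$K{\left(A,c \right)} = -1$ ($K{\left(A,c \right)} = -4 + 3 = -1$)
$6 \left(X{\left(0 \right)} + 0\right) K{\left(-5,6 \right)} = 6 \left(0 \left(6 + 0\right) + 0\right) \left(-1\right) = 6 \left(0 \cdot 6 + 0\right) \left(-1\right) = 6 \left(0 + 0\right) \left(-1\right) = 6 \cdot 0 \left(-1\right) = 0 \left(-1\right) = 0$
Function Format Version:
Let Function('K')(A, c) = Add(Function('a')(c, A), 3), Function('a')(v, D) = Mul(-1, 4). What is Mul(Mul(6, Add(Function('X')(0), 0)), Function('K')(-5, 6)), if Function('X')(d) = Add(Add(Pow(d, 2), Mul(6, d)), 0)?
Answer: 0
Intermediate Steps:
Function('a')(v, D) = -4
Function('X')(d) = Add(Pow(d, 2), Mul(6, d))
Function('K')(A, c) = -1 (Function('K')(A, c) = Add(-4, 3) = -1)
Mul(Mul(6, Add(Function('X')(0), 0)), Function('K')(-5, 6)) = Mul(Mul(6, Add(Mul(0, Add(6, 0)), 0)), -1) = Mul(Mul(6, Add(Mul(0, 6), 0)), -1) = Mul(Mul(6, Add(0, 0)), -1) = Mul(Mul(6, 0), -1) = Mul(0, -1) = 0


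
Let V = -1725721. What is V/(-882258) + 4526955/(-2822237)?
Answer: 876451393487/2489941171146 ≈ 0.35200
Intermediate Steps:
V/(-882258) + 4526955/(-2822237) = -1725721/(-882258) + 4526955/(-2822237) = -1725721*(-1/882258) + 4526955*(-1/2822237) = 1725721/882258 - 4526955/2822237 = 876451393487/2489941171146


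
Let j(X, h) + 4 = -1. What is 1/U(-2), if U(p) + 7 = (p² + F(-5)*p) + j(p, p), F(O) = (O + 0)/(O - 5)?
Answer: -⅑ ≈ -0.11111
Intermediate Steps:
F(O) = O/(-5 + O)
j(X, h) = -5 (j(X, h) = -4 - 1 = -5)
U(p) = -12 + p² + p/2 (U(p) = -7 + ((p² + (-5/(-5 - 5))*p) - 5) = -7 + ((p² + (-5/(-10))*p) - 5) = -7 + ((p² + (-5*(-⅒))*p) - 5) = -7 + ((p² + p/2) - 5) = -7 + (-5 + p² + p/2) = -12 + p² + p/2)
1/U(-2) = 1/(-12 + (-2)² + (½)*(-2)) = 1/(-12 + 4 - 1) = 1/(-9) = -⅑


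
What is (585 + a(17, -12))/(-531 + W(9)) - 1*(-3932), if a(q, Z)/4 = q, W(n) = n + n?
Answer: 2016463/513 ≈ 3930.7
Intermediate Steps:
W(n) = 2*n
a(q, Z) = 4*q
(585 + a(17, -12))/(-531 + W(9)) - 1*(-3932) = (585 + 4*17)/(-531 + 2*9) - 1*(-3932) = (585 + 68)/(-531 + 18) + 3932 = 653/(-513) + 3932 = 653*(-1/513) + 3932 = -653/513 + 3932 = 2016463/513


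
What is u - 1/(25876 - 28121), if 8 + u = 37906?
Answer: 85081011/2245 ≈ 37898.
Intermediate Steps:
u = 37898 (u = -8 + 37906 = 37898)
u - 1/(25876 - 28121) = 37898 - 1/(25876 - 28121) = 37898 - 1/(-2245) = 37898 - 1*(-1/2245) = 37898 + 1/2245 = 85081011/2245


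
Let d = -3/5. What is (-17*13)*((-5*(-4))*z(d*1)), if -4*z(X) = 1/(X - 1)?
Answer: -5525/8 ≈ -690.63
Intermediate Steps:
d = -3/5 (d = -3*1/5 = -3/5 ≈ -0.60000)
z(X) = -1/(4*(-1 + X)) (z(X) = -1/(4*(X - 1)) = -1/(4*(-1 + X)))
(-17*13)*((-5*(-4))*z(d*1)) = (-17*13)*((-5*(-4))*(-1/(-4 + 4*(-3/5*1)))) = -4420*(-1/(-4 + 4*(-3/5))) = -4420*(-1/(-4 - 12/5)) = -4420*(-1/(-32/5)) = -4420*(-1*(-5/32)) = -4420*5/32 = -221*25/8 = -5525/8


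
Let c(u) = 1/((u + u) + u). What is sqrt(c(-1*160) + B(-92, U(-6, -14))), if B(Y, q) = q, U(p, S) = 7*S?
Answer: I*sqrt(1411230)/120 ≈ 9.8996*I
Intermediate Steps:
c(u) = 1/(3*u) (c(u) = 1/(2*u + u) = 1/(3*u))
sqrt(c(-1*160) + B(-92, U(-6, -14))) = sqrt(1/(3*((-1*160))) + 7*(-14)) = sqrt((1/3)/(-160) - 98) = sqrt((1/3)*(-1/160) - 98) = sqrt(-1/480 - 98) = sqrt(-47041/480) = I*sqrt(1411230)/120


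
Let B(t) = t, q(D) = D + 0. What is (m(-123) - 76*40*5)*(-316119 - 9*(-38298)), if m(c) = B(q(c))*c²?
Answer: -53586101721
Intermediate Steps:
q(D) = D
m(c) = c³ (m(c) = c*c² = c³)
(m(-123) - 76*40*5)*(-316119 - 9*(-38298)) = ((-123)³ - 76*40*5)*(-316119 - 9*(-38298)) = (-1860867 - 3040*5)*(-316119 + 344682) = (-1860867 - 15200)*28563 = -1876067*28563 = -53586101721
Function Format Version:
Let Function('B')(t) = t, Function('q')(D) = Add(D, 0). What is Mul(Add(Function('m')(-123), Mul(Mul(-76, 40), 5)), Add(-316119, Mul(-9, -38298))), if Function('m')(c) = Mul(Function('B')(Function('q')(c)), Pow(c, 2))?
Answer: -53586101721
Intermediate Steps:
Function('q')(D) = D
Function('m')(c) = Pow(c, 3) (Function('m')(c) = Mul(c, Pow(c, 2)) = Pow(c, 3))
Mul(Add(Function('m')(-123), Mul(Mul(-76, 40), 5)), Add(-316119, Mul(-9, -38298))) = Mul(Add(Pow(-123, 3), Mul(Mul(-76, 40), 5)), Add(-316119, Mul(-9, -38298))) = Mul(Add(-1860867, Mul(-3040, 5)), Add(-316119, 344682)) = Mul(Add(-1860867, -15200), 28563) = Mul(-1876067, 28563) = -53586101721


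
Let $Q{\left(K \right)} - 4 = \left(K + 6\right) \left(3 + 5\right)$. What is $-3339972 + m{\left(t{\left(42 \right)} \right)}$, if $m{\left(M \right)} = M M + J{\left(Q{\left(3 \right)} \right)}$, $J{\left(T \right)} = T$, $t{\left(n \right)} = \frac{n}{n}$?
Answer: $-3339895$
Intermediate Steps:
$Q{\left(K \right)} = 52 + 8 K$ ($Q{\left(K \right)} = 4 + \left(K + 6\right) \left(3 + 5\right) = 4 + \left(6 + K\right) 8 = 4 + \left(48 + 8 K\right) = 52 + 8 K$)
$t{\left(n \right)} = 1$
$m{\left(M \right)} = 76 + M^{2}$ ($m{\left(M \right)} = M M + \left(52 + 8 \cdot 3\right) = M^{2} + \left(52 + 24\right) = M^{2} + 76 = 76 + M^{2}$)
$-3339972 + m{\left(t{\left(42 \right)} \right)} = -3339972 + \left(76 + 1^{2}\right) = -3339972 + \left(76 + 1\right) = -3339972 + 77 = -3339895$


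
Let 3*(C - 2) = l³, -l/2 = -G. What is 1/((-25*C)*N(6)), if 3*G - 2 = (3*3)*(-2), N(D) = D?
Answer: 27/1630300 ≈ 1.6561e-5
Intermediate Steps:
G = -16/3 (G = ⅔ + ((3*3)*(-2))/3 = ⅔ + (9*(-2))/3 = ⅔ + (⅓)*(-18) = ⅔ - 6 = -16/3 ≈ -5.3333)
l = -32/3 (l = -(-2)*(-16)/3 = -2*16/3 = -32/3 ≈ -10.667)
C = -32606/81 (C = 2 + (-32/3)³/3 = 2 + (⅓)*(-32768/27) = 2 - 32768/81 = -32606/81 ≈ -402.54)
1/((-25*C)*N(6)) = 1/(-25*(-32606/81)*6) = 1/((815150/81)*6) = 1/(1630300/27) = 27/1630300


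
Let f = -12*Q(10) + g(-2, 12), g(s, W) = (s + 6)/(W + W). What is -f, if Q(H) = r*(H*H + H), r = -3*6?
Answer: -142561/6 ≈ -23760.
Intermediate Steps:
r = -18
Q(H) = -18*H - 18*H² (Q(H) = -18*(H*H + H) = -18*(H² + H) = -18*(H + H²) = -18*H - 18*H²)
g(s, W) = (6 + s)/(2*W) (g(s, W) = (6 + s)/((2*W)) = (6 + s)*(1/(2*W)) = (6 + s)/(2*W))
f = 142561/6 (f = -(-216)*10*(1 + 10) + (½)*(6 - 2)/12 = -(-216)*10*11 + (½)*(1/12)*4 = -12*(-1980) + ⅙ = 23760 + ⅙ = 142561/6 ≈ 23760.)
-f = -1*142561/6 = -142561/6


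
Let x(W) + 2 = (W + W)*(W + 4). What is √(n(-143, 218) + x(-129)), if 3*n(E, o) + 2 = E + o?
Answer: √290451/3 ≈ 179.65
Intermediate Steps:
n(E, o) = -⅔ + E/3 + o/3 (n(E, o) = -⅔ + (E + o)/3 = -⅔ + (E/3 + o/3) = -⅔ + E/3 + o/3)
x(W) = -2 + 2*W*(4 + W) (x(W) = -2 + (W + W)*(W + 4) = -2 + (2*W)*(4 + W) = -2 + 2*W*(4 + W))
√(n(-143, 218) + x(-129)) = √((-⅔ + (⅓)*(-143) + (⅓)*218) + (-2 + 2*(-129)² + 8*(-129))) = √((-⅔ - 143/3 + 218/3) + (-2 + 2*16641 - 1032)) = √(73/3 + (-2 + 33282 - 1032)) = √(73/3 + 32248) = √(96817/3) = √290451/3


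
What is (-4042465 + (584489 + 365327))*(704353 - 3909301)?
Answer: 9911779227252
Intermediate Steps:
(-4042465 + (584489 + 365327))*(704353 - 3909301) = (-4042465 + 949816)*(-3204948) = -3092649*(-3204948) = 9911779227252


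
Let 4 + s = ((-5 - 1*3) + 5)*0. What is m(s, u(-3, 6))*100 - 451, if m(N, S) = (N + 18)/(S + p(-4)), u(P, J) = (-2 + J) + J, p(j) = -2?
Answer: -276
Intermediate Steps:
u(P, J) = -2 + 2*J
s = -4 (s = -4 + ((-5 - 1*3) + 5)*0 = -4 + ((-5 - 3) + 5)*0 = -4 + (-8 + 5)*0 = -4 - 3*0 = -4 + 0 = -4)
m(N, S) = (18 + N)/(-2 + S) (m(N, S) = (N + 18)/(S - 2) = (18 + N)/(-2 + S))
m(s, u(-3, 6))*100 - 451 = ((18 - 4)/(-2 + (-2 + 2*6)))*100 - 451 = (14/(-2 + (-2 + 12)))*100 - 451 = (14/(-2 + 10))*100 - 451 = (14/8)*100 - 451 = ((⅛)*14)*100 - 451 = (7/4)*100 - 451 = 175 - 451 = -276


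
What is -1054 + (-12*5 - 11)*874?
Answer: -63108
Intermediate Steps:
-1054 + (-12*5 - 11)*874 = -1054 + (-60 - 11)*874 = -1054 - 71*874 = -1054 - 62054 = -63108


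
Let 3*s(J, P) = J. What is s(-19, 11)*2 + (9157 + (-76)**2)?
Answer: 44761/3 ≈ 14920.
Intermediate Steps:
s(J, P) = J/3
s(-19, 11)*2 + (9157 + (-76)**2) = ((1/3)*(-19))*2 + (9157 + (-76)**2) = -19/3*2 + (9157 + 5776) = -38/3 + 14933 = 44761/3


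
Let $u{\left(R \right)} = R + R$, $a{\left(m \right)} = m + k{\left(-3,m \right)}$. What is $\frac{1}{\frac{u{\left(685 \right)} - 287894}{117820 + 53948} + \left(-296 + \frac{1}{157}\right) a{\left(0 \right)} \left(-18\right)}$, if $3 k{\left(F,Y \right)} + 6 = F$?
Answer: $- \frac{2247298}{35923786965} \approx -6.2557 \cdot 10^{-5}$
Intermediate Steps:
$k{\left(F,Y \right)} = -2 + \frac{F}{3}$
$a{\left(m \right)} = -3 + m$ ($a{\left(m \right)} = m + \left(-2 + \frac{1}{3} \left(-3\right)\right) = m - 3 = -3 + m$)
$u{\left(R \right)} = 2 R$
$\frac{1}{\frac{u{\left(685 \right)} - 287894}{117820 + 53948} + \left(-296 + \frac{1}{157}\right) a{\left(0 \right)} \left(-18\right)} = \frac{1}{\frac{2 \cdot 685 - 287894}{117820 + 53948} + \left(-296 + \frac{1}{157}\right) \left(-3 + 0\right) \left(-18\right)} = \frac{1}{\frac{1370 - 287894}{171768} + \left(-296 + \frac{1}{157}\right) \left(\left(-3\right) \left(-18\right)\right)} = \frac{1}{\left(-286524\right) \frac{1}{171768} - \frac{2509434}{157}} = \frac{1}{- \frac{23877}{14314} - \frac{2509434}{157}} = \frac{1}{- \frac{35923786965}{2247298}} = - \frac{2247298}{35923786965}$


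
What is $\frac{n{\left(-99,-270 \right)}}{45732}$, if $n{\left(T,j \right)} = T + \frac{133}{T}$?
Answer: $- \frac{4967}{2263734} \approx -0.0021942$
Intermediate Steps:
$\frac{n{\left(-99,-270 \right)}}{45732} = \frac{-99 + \frac{133}{-99}}{45732} = \left(-99 + 133 \left(- \frac{1}{99}\right)\right) \frac{1}{45732} = \left(-99 - \frac{133}{99}\right) \frac{1}{45732} = \left(- \frac{9934}{99}\right) \frac{1}{45732} = - \frac{4967}{2263734}$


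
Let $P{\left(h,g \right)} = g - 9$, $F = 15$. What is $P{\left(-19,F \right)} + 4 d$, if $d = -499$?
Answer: $-1990$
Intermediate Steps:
$P{\left(h,g \right)} = -9 + g$
$P{\left(-19,F \right)} + 4 d = \left(-9 + 15\right) + 4 \left(-499\right) = 6 - 1996 = -1990$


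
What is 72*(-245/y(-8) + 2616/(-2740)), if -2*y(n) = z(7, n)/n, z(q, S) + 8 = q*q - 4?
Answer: -195076656/25345 ≈ -7696.9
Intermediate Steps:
z(q, S) = -12 + q² (z(q, S) = -8 + (q*q - 4) = -8 + (q² - 4) = -8 + (-4 + q²) = -12 + q²)
y(n) = -37/(2*n) (y(n) = -(-12 + 7²)/(2*n) = -(-12 + 49)/(2*n) = -37/(2*n))
72*(-245/y(-8) + 2616/(-2740)) = 72*(-245/((-37/2/(-8))) + 2616/(-2740)) = 72*(-245/((-37/2*(-⅛))) + 2616*(-1/2740)) = 72*(-245/37/16 - 654/685) = 72*(-245*16/37 - 654/685) = 72*(-3920/37 - 654/685) = 72*(-2709398/25345) = -195076656/25345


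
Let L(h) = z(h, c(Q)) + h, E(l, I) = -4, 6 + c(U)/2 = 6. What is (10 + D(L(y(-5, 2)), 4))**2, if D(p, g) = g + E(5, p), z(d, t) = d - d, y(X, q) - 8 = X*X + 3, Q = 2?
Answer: 100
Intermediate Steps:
c(U) = 0 (c(U) = -12 + 2*6 = -12 + 12 = 0)
y(X, q) = 11 + X**2 (y(X, q) = 8 + (X*X + 3) = 8 + (X**2 + 3) = 8 + (3 + X**2) = 11 + X**2)
z(d, t) = 0
L(h) = h (L(h) = 0 + h = h)
D(p, g) = -4 + g (D(p, g) = g - 4 = -4 + g)
(10 + D(L(y(-5, 2)), 4))**2 = (10 + (-4 + 4))**2 = (10 + 0)**2 = 10**2 = 100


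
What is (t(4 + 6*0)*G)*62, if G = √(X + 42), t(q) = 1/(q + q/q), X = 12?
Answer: 186*√6/5 ≈ 91.121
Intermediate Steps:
t(q) = 1/(1 + q) (t(q) = 1/(q + 1) = 1/(1 + q))
G = 3*√6 (G = √(12 + 42) = √54 = 3*√6 ≈ 7.3485)
(t(4 + 6*0)*G)*62 = ((3*√6)/(1 + (4 + 6*0)))*62 = ((3*√6)/(1 + (4 + 0)))*62 = ((3*√6)/(1 + 4))*62 = ((3*√6)/5)*62 = (3*√6/5)*62 = 186*√6/5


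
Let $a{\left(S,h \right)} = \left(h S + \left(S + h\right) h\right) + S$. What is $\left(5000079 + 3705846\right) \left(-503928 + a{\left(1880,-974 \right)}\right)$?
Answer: $-27994876901100$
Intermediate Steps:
$a{\left(S,h \right)} = S + S h + h \left(S + h\right)$ ($a{\left(S,h \right)} = \left(S h + h \left(S + h\right)\right) + S = S + S h + h \left(S + h\right)$)
$\left(5000079 + 3705846\right) \left(-503928 + a{\left(1880,-974 \right)}\right) = \left(5000079 + 3705846\right) \left(-503928 + \left(1880 + \left(-974\right)^{2} + 2 \cdot 1880 \left(-974\right)\right)\right) = 8705925 \left(-503928 + \left(1880 + 948676 - 3662240\right)\right) = 8705925 \left(-503928 - 2711684\right) = 8705925 \left(-3215612\right) = -27994876901100$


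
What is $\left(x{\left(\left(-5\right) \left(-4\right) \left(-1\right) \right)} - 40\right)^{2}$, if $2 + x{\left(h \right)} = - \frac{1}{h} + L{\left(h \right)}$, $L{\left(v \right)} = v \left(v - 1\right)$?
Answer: $\frac{57168721}{400} \approx 1.4292 \cdot 10^{5}$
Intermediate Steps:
$L{\left(v \right)} = v \left(-1 + v\right)$
$x{\left(h \right)} = -2 - \frac{1}{h} + h \left(-1 + h\right)$ ($x{\left(h \right)} = -2 + \left(- \frac{1}{h} + h \left(-1 + h\right)\right) = -2 - \frac{1}{h} + h \left(-1 + h\right)$)
$\left(x{\left(\left(-5\right) \left(-4\right) \left(-1\right) \right)} - 40\right)^{2} = \left(\left(-2 + \left(\left(-5\right) \left(-4\right) \left(-1\right)\right)^{2} - \left(-5\right) \left(-4\right) \left(-1\right) - \frac{1}{\left(-5\right) \left(-4\right) \left(-1\right)}\right) - 40\right)^{2} = \left(\left(-2 + \left(20 \left(-1\right)\right)^{2} - 20 \left(-1\right) - \frac{1}{20 \left(-1\right)}\right) - 40\right)^{2} = \left(\left(-2 + \left(-20\right)^{2} - -20 - \frac{1}{-20}\right) - 40\right)^{2} = \left(\left(-2 + 400 + 20 - - \frac{1}{20}\right) - 40\right)^{2} = \left(\left(-2 + 400 + 20 + \frac{1}{20}\right) - 40\right)^{2} = \left(\frac{8361}{20} - 40\right)^{2} = \left(\frac{7561}{20}\right)^{2} = \frac{57168721}{400}$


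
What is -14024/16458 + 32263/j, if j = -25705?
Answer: -445735687/211526445 ≈ -2.1072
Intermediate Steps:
-14024/16458 + 32263/j = -14024/16458 + 32263/(-25705) = -14024*1/16458 + 32263*(-1/25705) = -7012/8229 - 32263/25705 = -445735687/211526445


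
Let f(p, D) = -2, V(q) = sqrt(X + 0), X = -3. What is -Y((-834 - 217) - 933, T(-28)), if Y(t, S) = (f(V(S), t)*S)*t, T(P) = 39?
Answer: -154752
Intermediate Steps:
V(q) = I*sqrt(3) (V(q) = sqrt(-3 + 0) = sqrt(-3) = I*sqrt(3))
Y(t, S) = -2*S*t (Y(t, S) = (-2*S)*t = -2*S*t)
-Y((-834 - 217) - 933, T(-28)) = -(-2)*39*((-834 - 217) - 933) = -(-2)*39*(-1051 - 933) = -(-2)*39*(-1984) = -1*154752 = -154752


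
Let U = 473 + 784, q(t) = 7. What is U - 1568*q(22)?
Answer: -9719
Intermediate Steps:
U = 1257
U - 1568*q(22) = 1257 - 1568*7 = 1257 - 10976 = -9719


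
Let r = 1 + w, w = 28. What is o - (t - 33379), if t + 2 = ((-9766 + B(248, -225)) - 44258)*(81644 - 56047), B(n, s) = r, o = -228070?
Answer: 1381915326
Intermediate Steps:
r = 29 (r = 1 + 28 = 29)
B(n, s) = 29
t = -1382110017 (t = -2 + ((-9766 + 29) - 44258)*(81644 - 56047) = -2 + (-9737 - 44258)*25597 = -2 - 53995*25597 = -2 - 1382110015 = -1382110017)
o - (t - 33379) = -228070 - (-1382110017 - 33379) = -228070 - 1*(-1382143396) = -228070 + 1382143396 = 1381915326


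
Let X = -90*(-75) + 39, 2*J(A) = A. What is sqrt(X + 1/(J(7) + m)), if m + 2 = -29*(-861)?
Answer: sqrt(1881385403599)/16647 ≈ 82.395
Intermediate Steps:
J(A) = A/2
m = 24967 (m = -2 - 29*(-861) = -2 + 24969 = 24967)
X = 6789 (X = 6750 + 39 = 6789)
sqrt(X + 1/(J(7) + m)) = sqrt(6789 + 1/((1/2)*7 + 24967)) = sqrt(6789 + 1/(7/2 + 24967)) = sqrt(6789 + 1/(49941/2)) = sqrt(6789 + 2/49941) = sqrt(339049451/49941) = sqrt(1881385403599)/16647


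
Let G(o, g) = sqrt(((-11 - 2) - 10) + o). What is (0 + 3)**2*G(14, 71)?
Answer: 27*I ≈ 27.0*I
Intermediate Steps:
G(o, g) = sqrt(-23 + o) (G(o, g) = sqrt((-13 - 10) + o) = sqrt(-23 + o))
(0 + 3)**2*G(14, 71) = (0 + 3)**2*sqrt(-23 + 14) = 3**2*sqrt(-9) = 9*(3*I) = 27*I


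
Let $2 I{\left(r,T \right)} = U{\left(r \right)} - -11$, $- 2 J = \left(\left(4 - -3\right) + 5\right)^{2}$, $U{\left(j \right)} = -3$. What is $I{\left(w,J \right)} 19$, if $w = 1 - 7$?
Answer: $76$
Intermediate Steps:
$J = -72$ ($J = - \frac{\left(\left(4 - -3\right) + 5\right)^{2}}{2} = - \frac{\left(\left(4 + 3\right) + 5\right)^{2}}{2} = - \frac{\left(7 + 5\right)^{2}}{2} = - \frac{12^{2}}{2} = \left(- \frac{1}{2}\right) 144 = -72$)
$w = -6$ ($w = 1 - 7 = -6$)
$I{\left(r,T \right)} = 4$ ($I{\left(r,T \right)} = \frac{-3 - -11}{2} = \frac{-3 + 11}{2} = \frac{1}{2} \cdot 8 = 4$)
$I{\left(w,J \right)} 19 = 4 \cdot 19 = 76$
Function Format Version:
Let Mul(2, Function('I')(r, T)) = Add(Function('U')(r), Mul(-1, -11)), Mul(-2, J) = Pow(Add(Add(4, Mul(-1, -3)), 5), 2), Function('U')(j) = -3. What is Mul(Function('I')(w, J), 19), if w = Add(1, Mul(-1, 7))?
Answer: 76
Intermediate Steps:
J = -72 (J = Mul(Rational(-1, 2), Pow(Add(Add(4, Mul(-1, -3)), 5), 2)) = Mul(Rational(-1, 2), Pow(Add(Add(4, 3), 5), 2)) = Mul(Rational(-1, 2), Pow(Add(7, 5), 2)) = Mul(Rational(-1, 2), Pow(12, 2)) = Mul(Rational(-1, 2), 144) = -72)
w = -6 (w = Add(1, -7) = -6)
Function('I')(r, T) = 4 (Function('I')(r, T) = Mul(Rational(1, 2), Add(-3, Mul(-1, -11))) = Mul(Rational(1, 2), Add(-3, 11)) = Mul(Rational(1, 2), 8) = 4)
Mul(Function('I')(w, J), 19) = Mul(4, 19) = 76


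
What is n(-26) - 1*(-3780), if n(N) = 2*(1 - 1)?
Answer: 3780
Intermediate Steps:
n(N) = 0 (n(N) = 2*0 = 0)
n(-26) - 1*(-3780) = 0 - 1*(-3780) = 0 + 3780 = 3780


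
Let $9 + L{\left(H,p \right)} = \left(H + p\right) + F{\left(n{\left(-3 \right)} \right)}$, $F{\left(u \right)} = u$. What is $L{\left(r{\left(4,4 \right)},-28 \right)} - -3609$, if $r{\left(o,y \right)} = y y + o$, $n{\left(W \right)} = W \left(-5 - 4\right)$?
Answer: $3619$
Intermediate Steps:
$n{\left(W \right)} = - 9 W$ ($n{\left(W \right)} = W \left(-9\right) = - 9 W$)
$r{\left(o,y \right)} = o + y^{2}$ ($r{\left(o,y \right)} = y^{2} + o = o + y^{2}$)
$L{\left(H,p \right)} = 18 + H + p$ ($L{\left(H,p \right)} = -9 - \left(-27 - H - p\right) = -9 + \left(\left(H + p\right) + 27\right) = -9 + \left(27 + H + p\right) = 18 + H + p$)
$L{\left(r{\left(4,4 \right)},-28 \right)} - -3609 = \left(18 + \left(4 + 4^{2}\right) - 28\right) - -3609 = \left(18 + \left(4 + 16\right) - 28\right) + 3609 = \left(18 + 20 - 28\right) + 3609 = 10 + 3609 = 3619$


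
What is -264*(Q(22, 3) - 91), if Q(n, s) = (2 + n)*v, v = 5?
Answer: -7656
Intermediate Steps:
Q(n, s) = 10 + 5*n (Q(n, s) = (2 + n)*5 = 10 + 5*n)
-264*(Q(22, 3) - 91) = -264*((10 + 5*22) - 91) = -264*((10 + 110) - 91) = -264*(120 - 91) = -264*29 = -7656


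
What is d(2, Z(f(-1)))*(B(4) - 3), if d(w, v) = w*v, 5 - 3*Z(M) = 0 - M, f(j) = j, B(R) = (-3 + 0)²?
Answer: 16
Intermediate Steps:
B(R) = 9 (B(R) = (-3)² = 9)
Z(M) = 5/3 + M/3 (Z(M) = 5/3 - (0 - M)/3 = 5/3 - (-1)*M/3 = 5/3 + M/3)
d(w, v) = v*w
d(2, Z(f(-1)))*(B(4) - 3) = ((5/3 + (⅓)*(-1))*2)*(9 - 3) = ((5/3 - ⅓)*2)*6 = ((4/3)*2)*6 = (8/3)*6 = 16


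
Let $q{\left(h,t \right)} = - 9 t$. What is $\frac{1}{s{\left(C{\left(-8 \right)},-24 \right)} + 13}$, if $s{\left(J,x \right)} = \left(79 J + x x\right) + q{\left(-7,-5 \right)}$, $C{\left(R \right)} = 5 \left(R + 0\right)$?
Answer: $- \frac{1}{2526} \approx -0.00039588$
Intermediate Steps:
$C{\left(R \right)} = 5 R$
$s{\left(J,x \right)} = 45 + x^{2} + 79 J$ ($s{\left(J,x \right)} = \left(79 J + x x\right) - -45 = \left(79 J + x^{2}\right) + 45 = \left(x^{2} + 79 J\right) + 45 = 45 + x^{2} + 79 J$)
$\frac{1}{s{\left(C{\left(-8 \right)},-24 \right)} + 13} = \frac{1}{\left(45 + \left(-24\right)^{2} + 79 \cdot 5 \left(-8\right)\right) + 13} = \frac{1}{\left(45 + 576 + 79 \left(-40\right)\right) + 13} = \frac{1}{\left(45 + 576 - 3160\right) + 13} = \frac{1}{-2539 + 13} = \frac{1}{-2526} = - \frac{1}{2526}$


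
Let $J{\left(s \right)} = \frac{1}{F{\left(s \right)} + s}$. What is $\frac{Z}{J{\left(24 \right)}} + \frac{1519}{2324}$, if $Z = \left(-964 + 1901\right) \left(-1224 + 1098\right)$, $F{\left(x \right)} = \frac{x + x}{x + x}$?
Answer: $- \frac{979914383}{332} \approx -2.9515 \cdot 10^{6}$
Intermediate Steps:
$F{\left(x \right)} = 1$ ($F{\left(x \right)} = \frac{2 x}{2 x} = 2 x \frac{1}{2 x} = 1$)
$Z = -118062$ ($Z = 937 \left(-126\right) = -118062$)
$J{\left(s \right)} = \frac{1}{1 + s}$
$\frac{Z}{J{\left(24 \right)}} + \frac{1519}{2324} = - \frac{118062}{\frac{1}{1 + 24}} + \frac{1519}{2324} = - \frac{118062}{\frac{1}{25}} + 1519 \cdot \frac{1}{2324} = - 118062 \frac{1}{\frac{1}{25}} + \frac{217}{332} = \left(-118062\right) 25 + \frac{217}{332} = -2951550 + \frac{217}{332} = - \frac{979914383}{332}$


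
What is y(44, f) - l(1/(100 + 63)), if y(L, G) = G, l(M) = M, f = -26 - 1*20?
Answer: -7499/163 ≈ -46.006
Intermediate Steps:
f = -46 (f = -26 - 20 = -46)
y(44, f) - l(1/(100 + 63)) = -46 - 1/(100 + 63) = -46 - 1/163 = -7499/163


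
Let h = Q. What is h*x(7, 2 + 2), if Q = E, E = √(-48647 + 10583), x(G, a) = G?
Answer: 28*I*√2379 ≈ 1365.7*I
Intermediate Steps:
E = 4*I*√2379 (E = √(-38064) = 4*I*√2379 ≈ 195.1*I)
Q = 4*I*√2379 ≈ 195.1*I
h = 4*I*√2379 ≈ 195.1*I
h*x(7, 2 + 2) = (4*I*√2379)*7 = 28*I*√2379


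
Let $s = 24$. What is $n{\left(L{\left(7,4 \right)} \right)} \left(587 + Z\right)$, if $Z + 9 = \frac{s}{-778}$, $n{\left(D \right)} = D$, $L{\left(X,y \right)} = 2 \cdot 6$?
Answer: $\frac{2697960}{389} \approx 6935.6$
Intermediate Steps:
$L{\left(X,y \right)} = 12$
$Z = - \frac{3513}{389}$ ($Z = -9 + \frac{24}{-778} = -9 + 24 \left(- \frac{1}{778}\right) = -9 - \frac{12}{389} = - \frac{3513}{389} \approx -9.0309$)
$n{\left(L{\left(7,4 \right)} \right)} \left(587 + Z\right) = 12 \left(587 - \frac{3513}{389}\right) = 12 \cdot \frac{224830}{389} = \frac{2697960}{389}$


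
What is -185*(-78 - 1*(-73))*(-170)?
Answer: -157250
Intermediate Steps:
-185*(-78 - 1*(-73))*(-170) = -185*(-78 + 73)*(-170) = -185*(-5)*(-170) = 925*(-170) = -157250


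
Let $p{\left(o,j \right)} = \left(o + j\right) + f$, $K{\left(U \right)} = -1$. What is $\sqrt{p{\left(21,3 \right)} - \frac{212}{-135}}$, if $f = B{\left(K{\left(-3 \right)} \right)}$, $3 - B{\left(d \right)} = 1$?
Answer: $\frac{\sqrt{55830}}{45} \approx 5.2507$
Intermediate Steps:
$B{\left(d \right)} = 2$ ($B{\left(d \right)} = 3 - 1 = 2$)
$f = 2$
$p{\left(o,j \right)} = 2 + j + o$ ($p{\left(o,j \right)} = \left(o + j\right) + 2 = \left(j + o\right) + 2 = 2 + j + o$)
$\sqrt{p{\left(21,3 \right)} - \frac{212}{-135}} = \sqrt{\left(2 + 3 + 21\right) - \frac{212}{-135}} = \sqrt{26 - - \frac{212}{135}} = \sqrt{26 + \frac{212}{135}} = \sqrt{\frac{3722}{135}} = \frac{\sqrt{55830}}{45}$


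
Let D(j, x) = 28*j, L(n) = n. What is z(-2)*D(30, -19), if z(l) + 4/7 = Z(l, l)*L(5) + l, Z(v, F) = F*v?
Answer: 14640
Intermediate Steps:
z(l) = -4/7 + l + 5*l² (z(l) = -4/7 + ((l*l)*5 + l) = -4/7 + (l²*5 + l) = -4/7 + (5*l² + l) = -4/7 + (l + 5*l²) = -4/7 + l + 5*l²)
z(-2)*D(30, -19) = (-4/7 - 2 + 5*(-2)²)*(28*30) = (-4/7 - 2 + 5*4)*840 = (-4/7 - 2 + 20)*840 = (122/7)*840 = 14640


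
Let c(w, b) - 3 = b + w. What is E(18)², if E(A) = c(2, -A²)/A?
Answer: 101761/324 ≈ 314.08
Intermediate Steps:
c(w, b) = 3 + b + w (c(w, b) = 3 + (b + w) = 3 + b + w)
E(A) = (5 - A²)/A (E(A) = (3 - A² + 2)/A = (5 - A²)/A)
E(18)² = (-1*18 + 5/18)² = (-18 + 5*(1/18))² = (-18 + 5/18)² = (-319/18)² = 101761/324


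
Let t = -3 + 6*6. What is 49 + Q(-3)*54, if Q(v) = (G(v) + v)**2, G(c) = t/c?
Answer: 10633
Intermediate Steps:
t = 33 (t = -3 + 36 = 33)
G(c) = 33/c
Q(v) = (v + 33/v)**2 (Q(v) = (33/v + v)**2 = (v + 33/v)**2)
49 + Q(-3)*54 = 49 + ((33 + (-3)**2)**2/(-3)**2)*54 = 49 + ((33 + 9)**2/9)*54 = 49 + ((1/9)*42**2)*54 = 49 + ((1/9)*1764)*54 = 49 + 196*54 = 49 + 10584 = 10633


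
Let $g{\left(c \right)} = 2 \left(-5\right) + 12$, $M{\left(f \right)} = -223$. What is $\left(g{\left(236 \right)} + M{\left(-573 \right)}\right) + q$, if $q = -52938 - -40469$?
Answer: $-12690$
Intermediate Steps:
$q = -12469$ ($q = -52938 + 40469 = -12469$)
$g{\left(c \right)} = 2$ ($g{\left(c \right)} = -10 + 12 = 2$)
$\left(g{\left(236 \right)} + M{\left(-573 \right)}\right) + q = \left(2 - 223\right) - 12469 = -221 - 12469 = -12690$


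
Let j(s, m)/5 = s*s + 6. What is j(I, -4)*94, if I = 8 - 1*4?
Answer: 10340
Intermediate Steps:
I = 4 (I = 8 - 4 = 4)
j(s, m) = 30 + 5*s**2 (j(s, m) = 5*(s*s + 6) = 5*(s**2 + 6) = 5*(6 + s**2) = 30 + 5*s**2)
j(I, -4)*94 = (30 + 5*4**2)*94 = (30 + 5*16)*94 = (30 + 80)*94 = 110*94 = 10340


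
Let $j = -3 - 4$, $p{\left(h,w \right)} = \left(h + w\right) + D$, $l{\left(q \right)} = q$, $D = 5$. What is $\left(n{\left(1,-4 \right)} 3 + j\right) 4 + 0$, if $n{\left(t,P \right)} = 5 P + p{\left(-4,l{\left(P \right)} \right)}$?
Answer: $-304$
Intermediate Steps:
$p{\left(h,w \right)} = 5 + h + w$ ($p{\left(h,w \right)} = \left(h + w\right) + 5 = 5 + h + w$)
$j = -7$ ($j = -3 - 4 = -7$)
$n{\left(t,P \right)} = 1 + 6 P$ ($n{\left(t,P \right)} = 5 P + \left(5 - 4 + P\right) = 5 P + \left(1 + P\right) = 1 + 6 P$)
$\left(n{\left(1,-4 \right)} 3 + j\right) 4 + 0 = \left(\left(1 + 6 \left(-4\right)\right) 3 - 7\right) 4 + 0 = \left(\left(1 - 24\right) 3 - 7\right) 4 + 0 = \left(\left(-23\right) 3 - 7\right) 4 + 0 = \left(-69 - 7\right) 4 + 0 = \left(-76\right) 4 + 0 = -304 + 0 = -304$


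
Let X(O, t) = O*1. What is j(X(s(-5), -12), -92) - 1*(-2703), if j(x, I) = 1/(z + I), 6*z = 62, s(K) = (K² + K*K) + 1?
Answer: 662232/245 ≈ 2703.0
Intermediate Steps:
s(K) = 1 + 2*K² (s(K) = (K² + K²) + 1 = 2*K² + 1 = 1 + 2*K²)
z = 31/3 (z = (⅙)*62 = 31/3 ≈ 10.333)
X(O, t) = O
j(x, I) = 1/(31/3 + I)
j(X(s(-5), -12), -92) - 1*(-2703) = 3/(31 + 3*(-92)) - 1*(-2703) = 3/(31 - 276) + 2703 = 3/(-245) + 2703 = 3*(-1/245) + 2703 = -3/245 + 2703 = 662232/245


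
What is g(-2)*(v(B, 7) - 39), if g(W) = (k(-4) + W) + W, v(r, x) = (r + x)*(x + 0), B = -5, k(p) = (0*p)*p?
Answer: 100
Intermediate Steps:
k(p) = 0 (k(p) = 0*p = 0)
v(r, x) = x*(r + x) (v(r, x) = (r + x)*x = x*(r + x))
g(W) = 2*W (g(W) = (0 + W) + W = W + W = 2*W)
g(-2)*(v(B, 7) - 39) = (2*(-2))*(7*(-5 + 7) - 39) = -4*(7*2 - 39) = -4*(14 - 39) = -4*(-25) = 100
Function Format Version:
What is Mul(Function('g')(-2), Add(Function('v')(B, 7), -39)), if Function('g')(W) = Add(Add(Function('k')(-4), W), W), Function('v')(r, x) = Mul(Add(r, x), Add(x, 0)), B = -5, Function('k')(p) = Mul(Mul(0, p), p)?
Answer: 100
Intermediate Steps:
Function('k')(p) = 0 (Function('k')(p) = Mul(0, p) = 0)
Function('v')(r, x) = Mul(x, Add(r, x)) (Function('v')(r, x) = Mul(Add(r, x), x) = Mul(x, Add(r, x)))
Function('g')(W) = Mul(2, W) (Function('g')(W) = Add(Add(0, W), W) = Add(W, W) = Mul(2, W))
Mul(Function('g')(-2), Add(Function('v')(B, 7), -39)) = Mul(Mul(2, -2), Add(Mul(7, Add(-5, 7)), -39)) = Mul(-4, Add(Mul(7, 2), -39)) = Mul(-4, Add(14, -39)) = Mul(-4, -25) = 100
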